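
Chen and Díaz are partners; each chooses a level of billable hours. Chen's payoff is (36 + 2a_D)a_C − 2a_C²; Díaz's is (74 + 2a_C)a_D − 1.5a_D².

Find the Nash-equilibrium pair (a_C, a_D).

Expanding Chen's payoff: 36a_C + 2a_Da_C − 2a_C².
∂π/∂a_C = 36 + 2a_D − 4a_C = 0, so a_C = 9 + 0.5a_D.
Likewise for Díaz: a_D = 74/3 + (2/3)a_C.
Solving the two reaction functions simultaneously: (1 − (0.5)(2/3))a_C = 9 + 0.5·(74/3), so (2/3)a_C = 64/3 and a_C = 32.
Then a_D = 74/3 + (2/3)·32 = 46.

32, 46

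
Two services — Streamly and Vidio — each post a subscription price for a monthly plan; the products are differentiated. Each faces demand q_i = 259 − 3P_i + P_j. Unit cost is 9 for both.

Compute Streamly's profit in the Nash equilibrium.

Streamly's profit: π = (P_{Streamly} − 9)(259 − 3P_{Streamly} + P_{Vidio}).
∂π/∂P_{Streamly} = 286 − 6P_{Streamly} + P_{Vidio} = 0 ⇒ P_{Streamly} = 143/3 + (1/6)P_{Vidio}.
Setting P_{Streamly} = P_{Vidio} in the reaction function: P_{Streamly} = 143/3 + (1/6)P_{Streamly}, so P_{Streamly} = (143/3) / (5/6) = 57.2.
q_{Streamly} = 259 − 3·57.2 + 57.2 = 144.6.
Profit = (57.2 − 9)·144.6 = 6969.72.

6969.72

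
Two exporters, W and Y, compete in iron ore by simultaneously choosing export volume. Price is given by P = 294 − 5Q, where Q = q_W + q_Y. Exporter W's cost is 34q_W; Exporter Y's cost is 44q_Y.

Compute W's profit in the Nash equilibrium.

1620

Exporter W's profit: π = q_W(294 − 5(q_W + q_Y)) − 34q_W.
∂π/∂q_W = 260 − 10q_W − 5q_Y = 0, so q_W = 26 − 0.5q_Y.
By the same steps for Y: q_Y = 25 − 0.5q_W.
Plugging q_Y into W's best response: q_W = 26 − 0.5(25 − 0.5q_W) ⇒ 0.75q_W = 13.5, so q_W = 18.
Then q_Y = 25 − 0.5·18 = 16.
Price P = 294 − 5·34 = 124.
W's profit: (124 − 34)·18 = 1620.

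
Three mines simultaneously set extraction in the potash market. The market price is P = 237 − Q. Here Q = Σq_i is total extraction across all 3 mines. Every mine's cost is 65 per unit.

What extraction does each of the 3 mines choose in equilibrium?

43

A representative mine's profit is π_i = q_i(237 − Q) − 65q_i, with Q = q_i + Σ_{j≠i} q_j.
First-order condition: 172 − 2q_i − Σ_{j≠i} q_j = 0.
With identical mines, set every q_j = q: then 172 − 2q − 2q = 0, i.e. q = 172/4 = 43.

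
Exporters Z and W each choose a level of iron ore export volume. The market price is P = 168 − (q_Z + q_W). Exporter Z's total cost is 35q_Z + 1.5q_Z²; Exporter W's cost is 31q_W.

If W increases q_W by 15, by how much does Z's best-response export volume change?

Exporter Z's profit: π = q_Z(168 − (q_Z + q_W)) − 35q_Z − 1.5q_Z².
∂π/∂q_Z = 133 − 5q_Z − q_W = 0, so q_Z = 26.6 − 0.2q_W.
The reaction-function slope is −0.2, so a 15-unit rise in q_W moves q_Z by −0.2 × 15 = −3. Z's best response falls — the actions are strategic substitutes.

-3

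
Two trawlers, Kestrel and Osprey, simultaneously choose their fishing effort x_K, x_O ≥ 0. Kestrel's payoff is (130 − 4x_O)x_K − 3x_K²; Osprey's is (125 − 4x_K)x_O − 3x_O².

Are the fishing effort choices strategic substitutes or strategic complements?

strategic substitutes

Expanding Kestrel's payoff: 130x_K − 4x_Ox_K − 3x_K².
∂π/∂x_K = 130 − 4x_O − 6x_K = 0, so x_K = 65/3 − (2/3)x_O.
The best-response slope dx_K/dx_O = −2/3 < 0: the reaction function is downward-sloping, so the choices are strategic substitutes.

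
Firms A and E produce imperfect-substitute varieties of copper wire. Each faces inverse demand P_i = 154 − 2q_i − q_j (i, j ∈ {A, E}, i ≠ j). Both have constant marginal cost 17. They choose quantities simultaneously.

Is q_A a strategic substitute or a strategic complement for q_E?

Firm A's profit: π = q_A(154 − 2q_A − q_E) − 17q_A.
∂π/∂q_A = 137 − 4q_A − q_E = 0 ⇒ q_A = 34.25 − 0.25q_E.
The best-response slope dq_A/dq_E = −0.25 < 0: the reaction function is downward-sloping, so the choices are strategic substitutes.

strategic substitutes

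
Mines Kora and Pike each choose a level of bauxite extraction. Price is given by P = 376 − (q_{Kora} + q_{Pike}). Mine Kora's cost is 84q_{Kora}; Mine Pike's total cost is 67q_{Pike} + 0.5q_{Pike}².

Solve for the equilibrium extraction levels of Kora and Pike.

Mine Kora's profit: π = q_{Kora}(376 − (q_{Kora} + q_{Pike})) − 84q_{Kora}.
∂π/∂q_{Kora} = 292 − 2q_{Kora} − q_{Pike} = 0, so q_{Kora} = 146 − 0.5q_{Pike}.
For Pike: ∂π/∂q_{Pike} = 309 − 3q_{Pike} − q_{Kora} = 0 ⇒ q_{Pike} = 103 − (1/3)q_{Kora}.
Plugging q_{Pike} into Kora's best response: q_{Kora} = 146 − 0.5(103 − (1/3)q_{Kora}) ⇒ (5/6)q_{Kora} = 94.5, so q_{Kora} = 113.4.
Then q_{Pike} = 103 − (1/3)·113.4 = 65.2.

113.4, 65.2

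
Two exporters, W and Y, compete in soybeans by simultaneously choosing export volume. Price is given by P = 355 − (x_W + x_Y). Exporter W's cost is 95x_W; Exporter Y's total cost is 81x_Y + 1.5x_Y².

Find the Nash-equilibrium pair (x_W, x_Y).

Exporter W's profit: π = x_W(355 − (x_W + x_Y)) − 95x_W.
∂π/∂x_W = 260 − 2x_W − x_Y = 0, so x_W = 130 − 0.5x_Y.
For Y: ∂π/∂x_Y = 274 − 5x_Y − x_W = 0 ⇒ x_Y = 54.8 − 0.2x_W.
Plugging x_Y into W's best response: x_W = 130 − 0.5(54.8 − 0.2x_W) ⇒ 0.9x_W = 102.6, so x_W = 114.
Then x_Y = 54.8 − 0.2·114 = 32.

114, 32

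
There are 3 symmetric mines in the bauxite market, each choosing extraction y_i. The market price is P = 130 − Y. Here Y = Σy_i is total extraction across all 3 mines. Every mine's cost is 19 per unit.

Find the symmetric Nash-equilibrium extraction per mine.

A representative mine's profit is π_i = y_i(130 − Y) − 19y_i, with Y = y_i + Σ_{j≠i} y_j.
First-order condition: 111 − 2y_i − Σ_{j≠i} y_j = 0.
In a symmetric equilibrium every mine chooses the same y, so Σ_{j≠i} y_j = 2y. The condition becomes 111 − 4y = 0, giving y = 111/4 = 27.75.

27.75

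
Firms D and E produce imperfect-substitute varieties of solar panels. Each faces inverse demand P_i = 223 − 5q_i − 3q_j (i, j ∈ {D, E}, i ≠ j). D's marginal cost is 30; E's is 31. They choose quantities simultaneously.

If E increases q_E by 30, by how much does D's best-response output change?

Firm D's profit: π = q_D(223 − 5q_D − 3q_E) − 30q_D.
∂π/∂q_D = 193 − 10q_D − 3q_E = 0 ⇒ q_D = 19.3 − 0.3q_E.
The reaction-function slope is −0.3, so a 30-unit rise in q_E moves q_D by −0.3 × 30 = −9. D's best response falls — the actions are strategic substitutes.

-9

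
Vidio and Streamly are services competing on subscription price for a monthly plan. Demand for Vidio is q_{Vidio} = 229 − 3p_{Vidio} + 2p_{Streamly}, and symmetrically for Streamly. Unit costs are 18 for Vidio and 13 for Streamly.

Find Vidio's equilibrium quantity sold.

Vidio's profit: π = (p_{Vidio} − 18)(229 − 3p_{Vidio} + 2p_{Streamly}).
∂π/∂p_{Vidio} = 283 − 6p_{Vidio} + 2p_{Streamly} = 0 ⇒ p_{Vidio} = 283/6 + (1/3)p_{Streamly}.
Similarly p_{Streamly} = 134/3 + (1/3)p_{Vidio}.
Solving the two reaction functions simultaneously: (1 − (1/3)(1/3))p_{Vidio} = 283/6 + (1/3)·(134/3), so (8/9)p_{Vidio} = 1117/18 and p_{Vidio} = 69.8125.
Then p_{Streamly} = 134/3 + (1/3)·69.8125 = 67.9375.
q_{Vidio} = 229 − 3·69.8125 + 2·67.9375 = 155.4375.

155.4375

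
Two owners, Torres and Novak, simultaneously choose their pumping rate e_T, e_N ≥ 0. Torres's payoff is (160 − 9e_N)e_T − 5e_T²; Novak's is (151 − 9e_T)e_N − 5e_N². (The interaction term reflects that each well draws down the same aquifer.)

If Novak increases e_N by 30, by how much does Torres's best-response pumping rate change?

Expanding Torres's payoff: 160e_T − 9e_Ne_T − 5e_T².
∂π/∂e_T = 160 − 9e_N − 10e_T = 0, so e_T = 16 − 0.9e_N.
The reaction-function slope is −0.9, so a 30-unit rise in e_N moves e_T by −0.9 × 30 = −27. Torres's best response falls — the actions are strategic substitutes.

-27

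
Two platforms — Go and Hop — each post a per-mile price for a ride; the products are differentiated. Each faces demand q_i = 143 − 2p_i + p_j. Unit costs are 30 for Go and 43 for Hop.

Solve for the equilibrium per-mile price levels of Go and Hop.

Go's profit: π = (p_{Go} − 30)(143 − 2p_{Go} + p_{Hop}).
∂π/∂p_{Go} = 203 − 4p_{Go} + p_{Hop} = 0 ⇒ p_{Go} = 50.75 + 0.25p_{Hop}.
Similarly p_{Hop} = 57.25 + 0.25p_{Go}.
Substituting the second reaction function into the first: p_{Go} = 50.75 + 0.25(57.25 + 0.25p_{Go}), which gives 0.9375p_{Go} = 65.0625 ⇒ p_{Go} = 69.4.
Then p_{Hop} = 57.25 + 0.25·69.4 = 74.6.

69.4, 74.6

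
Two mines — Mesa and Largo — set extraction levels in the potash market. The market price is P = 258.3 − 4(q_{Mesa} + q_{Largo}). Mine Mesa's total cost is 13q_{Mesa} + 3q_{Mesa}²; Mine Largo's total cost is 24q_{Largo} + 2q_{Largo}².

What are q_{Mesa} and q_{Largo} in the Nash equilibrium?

Mine Mesa's profit: π = q_{Mesa}(258.3 − 4(q_{Mesa} + q_{Largo})) − 13q_{Mesa} − 3q_{Mesa}².
∂π/∂q_{Mesa} = 245.3 − 14q_{Mesa} − 4q_{Largo} = 0, so q_{Mesa} = 2453/140 − (2/7)q_{Largo}.
For Largo: ∂π/∂q_{Largo} = 234.3 − 12q_{Largo} − 4q_{Mesa} = 0 ⇒ q_{Largo} = 19.525 − (1/3)q_{Mesa}.
Substituting the second reaction function into the first: q_{Mesa} = 2453/140 − (2/7)(19.525 − (1/3)q_{Mesa}), which gives (19/21)q_{Mesa} = 418/35 ⇒ q_{Mesa} = 13.2.
Then q_{Largo} = 19.525 − (1/3)·13.2 = 15.125.

13.2, 15.125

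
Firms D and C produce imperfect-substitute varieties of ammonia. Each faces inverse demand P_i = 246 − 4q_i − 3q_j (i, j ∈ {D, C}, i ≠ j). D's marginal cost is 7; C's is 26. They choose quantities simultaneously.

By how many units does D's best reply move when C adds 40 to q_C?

-15

Firm D's profit: π = q_D(246 − 4q_D − 3q_C) − 7q_D.
∂π/∂q_D = 239 − 8q_D − 3q_C = 0 ⇒ q_D = 29.875 − 0.375q_C.
The reaction-function slope is −0.375, so a 40-unit rise in q_C moves q_D by −0.375 × 40 = −15. D's best response falls — the actions are strategic substitutes.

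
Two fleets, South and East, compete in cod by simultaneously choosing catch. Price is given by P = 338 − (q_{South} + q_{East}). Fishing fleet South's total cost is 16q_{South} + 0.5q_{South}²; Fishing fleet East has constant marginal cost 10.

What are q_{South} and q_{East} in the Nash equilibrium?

63.2, 132.4

Fishing fleet South's profit: π = q_{South}(338 − (q_{South} + q_{East})) − 16q_{South} − 0.5q_{South}².
∂π/∂q_{South} = 322 − 3q_{South} − q_{East} = 0, so q_{South} = 322/3 − (1/3)q_{East}.
For East: ∂π/∂q_{East} = 328 − 2q_{East} − q_{South} = 0 ⇒ q_{East} = 164 − 0.5q_{South}.
Substituting the second reaction function into the first: q_{South} = 322/3 − (1/3)(164 − 0.5q_{South}), which gives (5/6)q_{South} = 158/3 ⇒ q_{South} = 63.2.
Then q_{East} = 164 − 0.5·63.2 = 132.4.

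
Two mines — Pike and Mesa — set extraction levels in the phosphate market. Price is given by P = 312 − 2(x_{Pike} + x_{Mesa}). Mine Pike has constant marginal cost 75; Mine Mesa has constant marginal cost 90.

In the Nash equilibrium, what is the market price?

Mine Pike's profit: π = x_{Pike}(312 − 2(x_{Pike} + x_{Mesa})) − 75x_{Pike}.
∂π/∂x_{Pike} = 237 − 4x_{Pike} − 2x_{Mesa} = 0, so x_{Pike} = 59.25 − 0.5x_{Mesa}.
By the same steps for Mesa: x_{Mesa} = 55.5 − 0.5x_{Pike}.
Plugging x_{Mesa} into Pike's best response: x_{Pike} = 59.25 − 0.5(55.5 − 0.5x_{Pike}) ⇒ 0.75x_{Pike} = 31.5, so x_{Pike} = 42.
Then x_{Mesa} = 55.5 − 0.5·42 = 34.5.
Equilibrium price: P = 312 − 2·76.5 = 159.

159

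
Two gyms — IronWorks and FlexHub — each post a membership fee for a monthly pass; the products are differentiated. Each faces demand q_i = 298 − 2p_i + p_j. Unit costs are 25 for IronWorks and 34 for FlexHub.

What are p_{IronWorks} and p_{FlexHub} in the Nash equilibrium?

117.2, 120.8

IronWorks's profit: π = (p_{IronWorks} − 25)(298 − 2p_{IronWorks} + p_{FlexHub}).
∂π/∂p_{IronWorks} = 348 − 4p_{IronWorks} + p_{FlexHub} = 0 ⇒ p_{IronWorks} = 87 + 0.25p_{FlexHub}.
Similarly p_{FlexHub} = 91.5 + 0.25p_{IronWorks}.
Solving the two reaction functions simultaneously: (1 − (0.25)(0.25))p_{IronWorks} = 87 + 0.25·91.5, so 0.9375p_{IronWorks} = 109.875 and p_{IronWorks} = 117.2.
Then p_{FlexHub} = 91.5 + 0.25·117.2 = 120.8.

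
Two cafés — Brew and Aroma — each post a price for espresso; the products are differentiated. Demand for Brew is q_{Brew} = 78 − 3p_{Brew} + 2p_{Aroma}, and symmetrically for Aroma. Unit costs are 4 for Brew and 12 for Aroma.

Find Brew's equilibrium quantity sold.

60

Brew's profit: π = (p_{Brew} − 4)(78 − 3p_{Brew} + 2p_{Aroma}).
∂π/∂p_{Brew} = 90 − 6p_{Brew} + 2p_{Aroma} = 0 ⇒ p_{Brew} = 15 + (1/3)p_{Aroma}.
Similarly p_{Aroma} = 19 + (1/3)p_{Brew}.
Plugging p_{Aroma} into Brew's best response: p_{Brew} = 15 + (1/3)(19 + (1/3)p_{Brew}) ⇒ (8/9)p_{Brew} = 64/3, so p_{Brew} = 24.
Then p_{Aroma} = 19 + (1/3)·24 = 27.
q_{Brew} = 78 − 3·24 + 2·27 = 60.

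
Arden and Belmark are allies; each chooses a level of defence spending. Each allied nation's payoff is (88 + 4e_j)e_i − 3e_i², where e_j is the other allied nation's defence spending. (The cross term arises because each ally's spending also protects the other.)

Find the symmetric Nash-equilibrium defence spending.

Arden's payoff is (88 + 4e_B)e_A − 3e_A².
∂π/∂e_A = 88 + 4e_B − 6e_A = 0, so e_A = 44/3 + (2/3)e_B.
Setting e_A = e_B in the reaction function: e_A = 44/3 + (2/3)e_A, so e_A = (44/3) / (1/3) = 44.

44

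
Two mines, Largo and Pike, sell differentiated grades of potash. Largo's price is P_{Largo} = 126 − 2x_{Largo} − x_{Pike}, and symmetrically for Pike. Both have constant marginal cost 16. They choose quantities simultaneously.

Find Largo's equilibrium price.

60

Mine Largo's profit: π = x_{Largo}(126 − 2x_{Largo} − x_{Pike}) − 16x_{Largo}.
∂π/∂x_{Largo} = 110 − 4x_{Largo} − x_{Pike} = 0 ⇒ x_{Largo} = 27.5 − 0.25x_{Pike}.
By symmetry x_{Pike} = x_{Largo}; substituting into the reaction function, 1.25x_{Largo} = 27.5 and x_{Largo} = 22.
P_{Largo} = 126 − 2·22 − 22 = 60.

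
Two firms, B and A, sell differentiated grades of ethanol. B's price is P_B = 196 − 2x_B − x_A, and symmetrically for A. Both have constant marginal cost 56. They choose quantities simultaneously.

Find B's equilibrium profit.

1568

Firm B's profit: π = x_B(196 − 2x_B − x_A) − 56x_B.
∂π/∂x_B = 140 − 4x_B − x_A = 0 ⇒ x_B = 35 − 0.25x_A.
Setting x_B = x_A in the reaction function: x_B = 35 − 0.25x_B, so x_B = 35 / 1.25 = 28.
P_B = 196 − 2·28 − 28 = 112.
Profit = (112 − 56)·28 = 1568.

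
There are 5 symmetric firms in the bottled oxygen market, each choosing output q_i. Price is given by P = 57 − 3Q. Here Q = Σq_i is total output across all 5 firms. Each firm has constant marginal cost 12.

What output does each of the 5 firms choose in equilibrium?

A representative firm's profit is π_i = q_i(57 − 3Q) − 12q_i, with Q = q_i + Σ_{j≠i} q_j.
First-order condition: 45 − 6q_i − 3Σ_{j≠i} q_j = 0.
In a symmetric equilibrium every firm chooses the same q, so Σ_{j≠i} q_j = 4q. The condition becomes 45 − 18q = 0, giving q = 45/18 = 2.5.

2.5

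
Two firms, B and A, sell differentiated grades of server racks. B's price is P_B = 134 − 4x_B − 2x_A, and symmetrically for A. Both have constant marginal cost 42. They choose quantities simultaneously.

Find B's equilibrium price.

78.8

Firm B's profit: π = x_B(134 − 4x_B − 2x_A) − 42x_B.
∂π/∂x_B = 92 − 8x_B − 2x_A = 0 ⇒ x_B = 11.5 − 0.25x_A.
By symmetry x_A = x_B; substituting into the reaction function, 1.25x_B = 11.5 and x_B = 9.2.
P_B = 134 − 4·9.2 − 2·9.2 = 78.8.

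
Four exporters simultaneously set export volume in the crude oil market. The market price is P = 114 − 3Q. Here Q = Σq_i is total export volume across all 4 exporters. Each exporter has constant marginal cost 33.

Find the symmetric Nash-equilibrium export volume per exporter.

5.4

A representative exporter's profit is π_i = q_i(114 − 3Q) − 33q_i, with Q = q_i + Σ_{j≠i} q_j.
First-order condition: 81 − 6q_i − 3Σ_{j≠i} q_j = 0.
With identical exporters, set every q_j = q: then 81 − 6q − 9q = 0, i.e. q = 81/15 = 5.4.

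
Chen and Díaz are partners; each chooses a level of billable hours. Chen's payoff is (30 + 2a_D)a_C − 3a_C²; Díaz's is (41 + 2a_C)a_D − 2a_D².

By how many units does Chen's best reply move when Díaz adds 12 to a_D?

Expanding Chen's payoff: 30a_C + 2a_Da_C − 3a_C².
∂π/∂a_C = 30 + 2a_D − 6a_C = 0, so a_C = 5 + (1/3)a_D.
The reaction-function slope is 1/3, so a 12-unit rise in a_D moves a_C by 1/3 × 12 = 4. Chen's best response rises — the actions are strategic complements.

4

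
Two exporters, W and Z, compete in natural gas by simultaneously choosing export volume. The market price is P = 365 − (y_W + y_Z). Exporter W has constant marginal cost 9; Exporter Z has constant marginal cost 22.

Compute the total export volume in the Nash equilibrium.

Exporter W's profit: π = y_W(365 − (y_W + y_Z)) − 9y_W.
∂π/∂y_W = 356 − 2y_W − y_Z = 0, so y_W = 178 − 0.5y_Z.
By the same steps for Z: y_Z = 171.5 − 0.5y_W.
Solving the two reaction functions simultaneously: (1 − (−0.5)(−0.5))y_W = 178 − 0.5·171.5, so 0.75y_W = 92.25 and y_W = 123.
Then y_Z = 171.5 − 0.5·123 = 110.
Total export volume: 123 + 110 = 233.

233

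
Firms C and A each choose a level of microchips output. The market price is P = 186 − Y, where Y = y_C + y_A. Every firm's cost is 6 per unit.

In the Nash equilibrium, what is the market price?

66

Firm C's profit: π = y_C(186 − (y_C + y_A)) − 6y_C.
∂π/∂y_C = 180 − 2y_C − y_A = 0, so y_C = 90 − 0.5y_A.
Setting y_C = y_A in the reaction function: y_C = 90 − 0.5y_C, so y_C = 90 / 1.5 = 60.
Equilibrium price: P = 186 − 120 = 66.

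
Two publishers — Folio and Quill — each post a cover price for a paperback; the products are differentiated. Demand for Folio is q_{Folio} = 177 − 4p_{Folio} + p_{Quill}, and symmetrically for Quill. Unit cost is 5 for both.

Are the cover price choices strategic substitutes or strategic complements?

strategic complements

Folio's profit: π = (p_{Folio} − 5)(177 − 4p_{Folio} + p_{Quill}).
∂π/∂p_{Folio} = 197 − 8p_{Folio} + p_{Quill} = 0 ⇒ p_{Folio} = 24.625 + 0.125p_{Quill}.
The best-response slope dp_{Folio}/dp_{Quill} = 0.125 > 0: the reaction function is upward-sloping, so the choices are strategic complements.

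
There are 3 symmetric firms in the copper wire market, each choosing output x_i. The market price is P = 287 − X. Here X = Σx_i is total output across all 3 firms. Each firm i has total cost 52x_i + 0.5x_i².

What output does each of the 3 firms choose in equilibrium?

47

A representative firm's profit is π_i = x_i(287 − X) − 52x_i − 0.5x_i², with X = x_i + Σ_{j≠i} x_j.
First-order condition: 235 − 3x_i − Σ_{j≠i} x_j = 0.
In a symmetric equilibrium every firm chooses the same x, so Σ_{j≠i} x_j = 2x. The condition becomes 235 − 5x = 0, giving x = 235/5 = 47.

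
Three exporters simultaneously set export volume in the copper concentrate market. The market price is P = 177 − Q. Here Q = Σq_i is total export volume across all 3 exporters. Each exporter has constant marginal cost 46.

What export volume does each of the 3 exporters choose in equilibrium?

A representative exporter's profit is π_i = q_i(177 − Q) − 46q_i, with Q = q_i + Σ_{j≠i} q_j.
First-order condition: 131 − 2q_i − Σ_{j≠i} q_j = 0.
In a symmetric equilibrium every exporter chooses the same q, so Σ_{j≠i} q_j = 2q. The condition becomes 131 − 4q = 0, giving q = 131/4 = 32.75.

32.75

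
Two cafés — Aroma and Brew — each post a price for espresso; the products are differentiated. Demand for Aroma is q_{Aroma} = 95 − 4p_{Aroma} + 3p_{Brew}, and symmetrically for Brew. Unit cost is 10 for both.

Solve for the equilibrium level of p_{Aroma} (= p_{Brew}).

27

Aroma's profit: π = (p_{Aroma} − 10)(95 − 4p_{Aroma} + 3p_{Brew}).
∂π/∂p_{Aroma} = 135 − 8p_{Aroma} + 3p_{Brew} = 0 ⇒ p_{Aroma} = 16.875 + 0.375p_{Brew}.
By symmetry p_{Brew} = p_{Aroma}; substituting into the reaction function, 0.625p_{Aroma} = 16.875 and p_{Aroma} = 27.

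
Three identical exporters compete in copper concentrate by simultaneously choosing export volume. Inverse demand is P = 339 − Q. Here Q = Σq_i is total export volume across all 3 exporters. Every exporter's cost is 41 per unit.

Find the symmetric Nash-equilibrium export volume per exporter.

A representative exporter's profit is π_i = q_i(339 − Q) − 41q_i, with Q = q_i + Σ_{j≠i} q_j.
First-order condition: 298 − 2q_i − Σ_{j≠i} q_j = 0.
With identical exporters, set every q_j = q: then 298 − 2q − 2q = 0, i.e. q = 298/4 = 74.5.

74.5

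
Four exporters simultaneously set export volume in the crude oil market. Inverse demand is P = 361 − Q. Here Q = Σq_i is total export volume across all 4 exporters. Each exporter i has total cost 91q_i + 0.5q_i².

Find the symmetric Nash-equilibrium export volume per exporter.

45

A representative exporter's profit is π_i = q_i(361 − Q) − 91q_i − 0.5q_i², with Q = q_i + Σ_{j≠i} q_j.
First-order condition: 270 − 3q_i − Σ_{j≠i} q_j = 0.
With identical exporters, set every q_j = q: then 270 − 3q − 3q = 0, i.e. q = 270/6 = 45.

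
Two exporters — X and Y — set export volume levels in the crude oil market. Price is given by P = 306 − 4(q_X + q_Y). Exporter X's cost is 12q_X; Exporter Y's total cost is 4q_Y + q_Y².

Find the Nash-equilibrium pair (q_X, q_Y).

27.0625, 19.375

Exporter X's profit: π = q_X(306 − 4(q_X + q_Y)) − 12q_X.
∂π/∂q_X = 294 − 8q_X − 4q_Y = 0, so q_X = 36.75 − 0.5q_Y.
For Y: ∂π/∂q_Y = 302 − 10q_Y − 4q_X = 0 ⇒ q_Y = 30.2 − 0.4q_X.
Plugging q_Y into X's best response: q_X = 36.75 − 0.5(30.2 − 0.4q_X) ⇒ 0.8q_X = 21.65, so q_X = 27.0625.
Then q_Y = 30.2 − 0.4·27.0625 = 19.375.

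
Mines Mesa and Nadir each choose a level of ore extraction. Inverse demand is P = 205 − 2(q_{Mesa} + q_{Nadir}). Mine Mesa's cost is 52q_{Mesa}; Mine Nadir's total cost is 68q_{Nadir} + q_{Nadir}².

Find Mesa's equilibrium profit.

2073.68

Mine Mesa's profit: π = q_{Mesa}(205 − 2(q_{Mesa} + q_{Nadir})) − 52q_{Mesa}.
∂π/∂q_{Mesa} = 153 − 4q_{Mesa} − 2q_{Nadir} = 0, so q_{Mesa} = 38.25 − 0.5q_{Nadir}.
For Nadir: ∂π/∂q_{Nadir} = 137 − 6q_{Nadir} − 2q_{Mesa} = 0 ⇒ q_{Nadir} = 137/6 − (1/3)q_{Mesa}.
Solving the two reaction functions simultaneously: (1 − (−0.5)(−1/3))q_{Mesa} = 38.25 − 0.5·(137/6), so (5/6)q_{Mesa} = 161/6 and q_{Mesa} = 32.2.
Then q_{Nadir} = 137/6 − (1/3)·32.2 = 12.1.
Price P = 205 − 2·44.3 = 116.4.
Mesa's profit: (116.4 − 52)·32.2 = 2073.68.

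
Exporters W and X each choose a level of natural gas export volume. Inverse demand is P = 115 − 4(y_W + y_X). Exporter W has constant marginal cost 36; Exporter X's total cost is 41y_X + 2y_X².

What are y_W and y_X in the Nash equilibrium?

Exporter W's profit: π = y_W(115 − 4(y_W + y_X)) − 36y_W.
∂π/∂y_W = 79 − 8y_W − 4y_X = 0, so y_W = 9.875 − 0.5y_X.
For X: ∂π/∂y_X = 74 − 12y_X − 4y_W = 0 ⇒ y_X = 37/6 − (1/3)y_W.
Solving the two reaction functions simultaneously: (1 − (−0.5)(−1/3))y_W = 9.875 − 0.5·(37/6), so (5/6)y_W = 163/24 and y_W = 8.15.
Then y_X = 37/6 − (1/3)·8.15 = 3.45.

8.15, 3.45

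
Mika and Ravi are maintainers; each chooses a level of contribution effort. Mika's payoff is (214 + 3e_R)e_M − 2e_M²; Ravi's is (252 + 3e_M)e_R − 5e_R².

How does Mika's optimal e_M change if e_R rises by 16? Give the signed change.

Expanding Mika's payoff: 214e_M + 3e_Re_M − 2e_M².
∂π/∂e_M = 214 + 3e_R − 4e_M = 0, so e_M = 53.5 + 0.75e_R.
The reaction-function slope is 0.75, so a 16-unit rise in e_R moves e_M by 0.75 × 16 = 12. Mika's best response rises — the actions are strategic complements.

12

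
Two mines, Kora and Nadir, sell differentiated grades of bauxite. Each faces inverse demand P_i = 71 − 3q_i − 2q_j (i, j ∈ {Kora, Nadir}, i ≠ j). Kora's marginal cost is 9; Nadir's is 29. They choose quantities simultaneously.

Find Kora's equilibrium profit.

Mine Kora's profit: π = q_{Kora}(71 − 3q_{Kora} − 2q_{Nadir}) − 9q_{Kora}.
∂π/∂q_{Kora} = 62 − 6q_{Kora} − 2q_{Nadir} = 0 ⇒ q_{Kora} = 31/3 − (1/3)q_{Nadir}.
Similarly q_{Nadir} = 7 − (1/3)q_{Kora}.
Plugging q_{Nadir} into Kora's best response: q_{Kora} = 31/3 − (1/3)(7 − (1/3)q_{Kora}) ⇒ (8/9)q_{Kora} = 8, so q_{Kora} = 9.
Then q_{Nadir} = 7 − (1/3)·9 = 4.
P_{Kora} = 71 − 3·9 − 2·4 = 36.
Profit = (36 − 9)·9 = 243.

243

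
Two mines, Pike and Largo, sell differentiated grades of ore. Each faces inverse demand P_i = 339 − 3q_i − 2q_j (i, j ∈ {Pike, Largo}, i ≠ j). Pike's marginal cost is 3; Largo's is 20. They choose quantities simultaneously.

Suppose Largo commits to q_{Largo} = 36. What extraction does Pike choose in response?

44

Mine Pike's profit: π = q_{Pike}(339 − 3q_{Pike} − 2q_{Largo}) − 3q_{Pike}.
∂π/∂q_{Pike} = 336 − 6q_{Pike} − 2q_{Largo} = 0 ⇒ q_{Pike} = 56 − (1/3)q_{Largo}.
At q_{Largo} = 36: q_{Pike} = 56 − (1/3)·36 = 44.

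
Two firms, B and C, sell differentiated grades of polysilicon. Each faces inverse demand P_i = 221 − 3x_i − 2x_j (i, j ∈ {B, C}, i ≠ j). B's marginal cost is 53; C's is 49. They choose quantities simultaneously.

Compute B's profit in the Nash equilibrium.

1291.6875

Firm B's profit: π = x_B(221 − 3x_B − 2x_C) − 53x_B.
∂π/∂x_B = 168 − 6x_B − 2x_C = 0 ⇒ x_B = 28 − (1/3)x_C.
Similarly x_C = 86/3 − (1/3)x_B.
Plugging x_C into B's best response: x_B = 28 − (1/3)(86/3 − (1/3)x_B) ⇒ (8/9)x_B = 166/9, so x_B = 20.75.
Then x_C = 86/3 − (1/3)·20.75 = 21.75.
P_B = 221 − 3·20.75 − 2·21.75 = 115.25.
Profit = (115.25 − 53)·20.75 = 1291.6875.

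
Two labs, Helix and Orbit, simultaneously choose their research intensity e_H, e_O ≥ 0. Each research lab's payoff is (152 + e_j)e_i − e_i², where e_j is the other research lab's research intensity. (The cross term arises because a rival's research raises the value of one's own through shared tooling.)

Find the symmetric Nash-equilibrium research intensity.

Helix's payoff is (152 + e_O)e_H − e_H².
∂π/∂e_H = 152 + e_O − 2e_H = 0, so e_H = 76 + 0.5e_O.
The game is symmetric, so in equilibrium e_O = e_H: the reaction function gives 0.5e_H = 76, hence e_H = 152.

152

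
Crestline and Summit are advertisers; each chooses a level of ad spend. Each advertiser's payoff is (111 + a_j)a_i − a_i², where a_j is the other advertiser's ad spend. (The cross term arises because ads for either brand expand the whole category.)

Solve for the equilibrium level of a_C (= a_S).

Crestline's payoff is (111 + a_S)a_C − a_C².
∂π/∂a_C = 111 + a_S − 2a_C = 0, so a_C = 55.5 + 0.5a_S.
Setting a_C = a_S in the reaction function: a_C = 55.5 + 0.5a_C, so a_C = 55.5 / 0.5 = 111.

111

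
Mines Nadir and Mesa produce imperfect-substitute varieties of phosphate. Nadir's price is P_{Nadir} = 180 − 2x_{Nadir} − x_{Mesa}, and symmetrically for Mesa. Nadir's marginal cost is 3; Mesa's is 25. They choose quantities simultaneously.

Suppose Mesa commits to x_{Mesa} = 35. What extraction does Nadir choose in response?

Mine Nadir's profit: π = x_{Nadir}(180 − 2x_{Nadir} − x_{Mesa}) − 3x_{Nadir}.
∂π/∂x_{Nadir} = 177 − 4x_{Nadir} − x_{Mesa} = 0 ⇒ x_{Nadir} = 44.25 − 0.25x_{Mesa}.
At x_{Mesa} = 35: x_{Nadir} = 44.25 − 0.25·35 = 35.5.

35.5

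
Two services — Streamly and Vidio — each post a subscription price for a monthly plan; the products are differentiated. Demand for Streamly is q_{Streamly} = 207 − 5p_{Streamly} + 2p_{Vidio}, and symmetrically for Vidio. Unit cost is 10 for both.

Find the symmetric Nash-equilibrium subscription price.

Streamly's profit: π = (p_{Streamly} − 10)(207 − 5p_{Streamly} + 2p_{Vidio}).
∂π/∂p_{Streamly} = 257 − 10p_{Streamly} + 2p_{Vidio} = 0 ⇒ p_{Streamly} = 25.7 + 0.2p_{Vidio}.
By symmetry p_{Vidio} = p_{Streamly}; substituting into the reaction function, 0.8p_{Streamly} = 25.7 and p_{Streamly} = 32.125.

32.125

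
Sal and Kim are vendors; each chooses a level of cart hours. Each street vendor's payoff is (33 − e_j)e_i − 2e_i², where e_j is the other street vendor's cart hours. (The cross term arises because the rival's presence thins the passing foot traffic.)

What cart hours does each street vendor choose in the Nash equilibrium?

Sal's payoff is (33 − e_K)e_S − 2e_S².
∂π/∂e_S = 33 − e_K − 4e_S = 0, so e_S = 8.25 − 0.25e_K.
Setting e_S = e_K in the reaction function: e_S = 8.25 − 0.25e_S, so e_S = 8.25 / 1.25 = 6.6.

6.6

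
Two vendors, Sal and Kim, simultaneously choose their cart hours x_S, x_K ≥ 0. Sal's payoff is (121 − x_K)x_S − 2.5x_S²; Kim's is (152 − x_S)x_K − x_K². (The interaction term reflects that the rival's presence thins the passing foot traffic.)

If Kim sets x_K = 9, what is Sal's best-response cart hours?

22.4

Expanding Sal's payoff: 121x_S − x_Kx_S − 2.5x_S².
∂π/∂x_S = 121 − x_K − 5x_S = 0, so x_S = 24.2 − 0.2x_K.
At x_K = 9: x_S = 24.2 − 0.2·9 = 22.4.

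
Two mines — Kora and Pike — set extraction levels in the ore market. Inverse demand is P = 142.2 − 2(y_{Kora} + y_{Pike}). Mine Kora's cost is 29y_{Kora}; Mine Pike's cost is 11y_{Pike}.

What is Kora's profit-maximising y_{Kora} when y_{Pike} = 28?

Mine Kora's profit: π = y_{Kora}(142.2 − 2(y_{Kora} + y_{Pike})) − 29y_{Kora}.
∂π/∂y_{Kora} = 113.2 − 4y_{Kora} − 2y_{Pike} = 0, so y_{Kora} = 28.3 − 0.5y_{Pike}.
At y_{Pike} = 28: y_{Kora} = 28.3 − 0.5·28 = 14.3.

14.3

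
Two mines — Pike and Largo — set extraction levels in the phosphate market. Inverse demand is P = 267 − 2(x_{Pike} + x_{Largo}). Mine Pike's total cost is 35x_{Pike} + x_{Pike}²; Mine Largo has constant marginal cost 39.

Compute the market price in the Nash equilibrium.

129.4

Mine Pike's profit: π = x_{Pike}(267 − 2(x_{Pike} + x_{Largo})) − 35x_{Pike} − x_{Pike}².
∂π/∂x_{Pike} = 232 − 6x_{Pike} − 2x_{Largo} = 0, so x_{Pike} = 116/3 − (1/3)x_{Largo}.
For Largo: ∂π/∂x_{Largo} = 228 − 4x_{Largo} − 2x_{Pike} = 0 ⇒ x_{Largo} = 57 − 0.5x_{Pike}.
Solving the two reaction functions simultaneously: (1 − (−1/3)(−0.5))x_{Pike} = 116/3 − (1/3)·57, so (5/6)x_{Pike} = 59/3 and x_{Pike} = 23.6.
Then x_{Largo} = 57 − 0.5·23.6 = 45.2.
Equilibrium price: P = 267 − 2·68.8 = 129.4.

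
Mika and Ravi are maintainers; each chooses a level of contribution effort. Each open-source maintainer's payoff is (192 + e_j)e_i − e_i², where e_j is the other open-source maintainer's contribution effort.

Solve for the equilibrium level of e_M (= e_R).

192

Mika's payoff is (192 + e_R)e_M − e_M².
∂π/∂e_M = 192 + e_R − 2e_M = 0, so e_M = 96 + 0.5e_R.
By symmetry e_R = e_M; substituting into the reaction function, 0.5e_M = 96 and e_M = 192.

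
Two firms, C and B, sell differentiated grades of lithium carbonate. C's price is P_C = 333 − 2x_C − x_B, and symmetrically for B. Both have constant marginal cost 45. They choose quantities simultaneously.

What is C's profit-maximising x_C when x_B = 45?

60.75

Firm C's profit: π = x_C(333 − 2x_C − x_B) − 45x_C.
∂π/∂x_C = 288 − 4x_C − x_B = 0 ⇒ x_C = 72 − 0.25x_B.
At x_B = 45: x_C = 72 − 0.25·45 = 60.75.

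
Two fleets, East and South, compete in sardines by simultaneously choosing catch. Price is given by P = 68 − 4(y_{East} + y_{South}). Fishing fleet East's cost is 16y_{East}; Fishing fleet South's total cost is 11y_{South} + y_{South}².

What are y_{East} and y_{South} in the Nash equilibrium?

Fishing fleet East's profit: π = y_{East}(68 − 4(y_{East} + y_{South})) − 16y_{East}.
∂π/∂y_{East} = 52 − 8y_{East} − 4y_{South} = 0, so y_{East} = 6.5 − 0.5y_{South}.
For South: ∂π/∂y_{South} = 57 − 10y_{South} − 4y_{East} = 0 ⇒ y_{South} = 5.7 − 0.4y_{East}.
Substituting the second reaction function into the first: y_{East} = 6.5 − 0.5(5.7 − 0.4y_{East}), which gives 0.8y_{East} = 3.65 ⇒ y_{East} = 4.5625.
Then y_{South} = 5.7 − 0.4·4.5625 = 3.875.

4.5625, 3.875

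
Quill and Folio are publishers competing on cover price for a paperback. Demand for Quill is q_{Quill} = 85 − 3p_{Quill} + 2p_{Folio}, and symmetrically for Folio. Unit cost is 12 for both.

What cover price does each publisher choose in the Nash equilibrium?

30.25

Quill's profit: π = (p_{Quill} − 12)(85 − 3p_{Quill} + 2p_{Folio}).
∂π/∂p_{Quill} = 121 − 6p_{Quill} + 2p_{Folio} = 0 ⇒ p_{Quill} = 121/6 + (1/3)p_{Folio}.
The game is symmetric, so in equilibrium p_{Folio} = p_{Quill}: the reaction function gives (2/3)p_{Quill} = 121/6, hence p_{Quill} = 30.25.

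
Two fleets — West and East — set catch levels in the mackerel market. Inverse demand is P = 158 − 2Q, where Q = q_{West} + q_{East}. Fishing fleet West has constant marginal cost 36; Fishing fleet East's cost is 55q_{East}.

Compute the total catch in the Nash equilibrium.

Fishing fleet West's profit: π = q_{West}(158 − 2(q_{West} + q_{East})) − 36q_{West}.
∂π/∂q_{West} = 122 − 4q_{West} − 2q_{East} = 0, so q_{West} = 30.5 − 0.5q_{East}.
By the same steps for East: q_{East} = 25.75 − 0.5q_{West}.
Plugging q_{East} into West's best response: q_{West} = 30.5 − 0.5(25.75 − 0.5q_{West}) ⇒ 0.75q_{West} = 17.625, so q_{West} = 23.5.
Then q_{East} = 25.75 − 0.5·23.5 = 14.
Total catch: 23.5 + 14 = 37.5.

37.5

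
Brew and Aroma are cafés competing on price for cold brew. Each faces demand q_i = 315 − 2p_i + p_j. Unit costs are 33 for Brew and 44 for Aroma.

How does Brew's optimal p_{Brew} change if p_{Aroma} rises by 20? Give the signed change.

5

Brew's profit: π = (p_{Brew} − 33)(315 − 2p_{Brew} + p_{Aroma}).
∂π/∂p_{Brew} = 381 − 4p_{Brew} + p_{Aroma} = 0 ⇒ p_{Brew} = 95.25 + 0.25p_{Aroma}.
The reaction-function slope is 0.25, so a 20-unit rise in p_{Aroma} moves p_{Brew} by 0.25 × 20 = 5. Brew's best response rises — the actions are strategic complements.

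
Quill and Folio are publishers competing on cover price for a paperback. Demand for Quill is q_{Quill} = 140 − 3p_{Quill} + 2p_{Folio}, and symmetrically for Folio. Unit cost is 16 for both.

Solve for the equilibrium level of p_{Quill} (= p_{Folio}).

Quill's profit: π = (p_{Quill} − 16)(140 − 3p_{Quill} + 2p_{Folio}).
∂π/∂p_{Quill} = 188 − 6p_{Quill} + 2p_{Folio} = 0 ⇒ p_{Quill} = 94/3 + (1/3)p_{Folio}.
The game is symmetric, so in equilibrium p_{Folio} = p_{Quill}: the reaction function gives (2/3)p_{Quill} = 94/3, hence p_{Quill} = 47.

47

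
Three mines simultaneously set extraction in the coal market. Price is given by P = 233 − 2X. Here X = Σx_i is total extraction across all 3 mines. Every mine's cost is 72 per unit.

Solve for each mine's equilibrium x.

20.125

A representative mine's profit is π_i = x_i(233 − 2X) − 72x_i, with X = x_i + Σ_{j≠i} x_j.
First-order condition: 161 − 4x_i − 2Σ_{j≠i} x_j = 0.
Imposing symmetry (x_j = x for all j) turns Σ_{j≠i} x_j into 2x, so 161 = 8x and x = 20.125.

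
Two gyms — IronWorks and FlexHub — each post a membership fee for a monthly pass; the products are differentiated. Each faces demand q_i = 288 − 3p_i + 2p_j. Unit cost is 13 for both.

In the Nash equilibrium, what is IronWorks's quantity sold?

IronWorks's profit: π = (p_{IronWorks} − 13)(288 − 3p_{IronWorks} + 2p_{FlexHub}).
∂π/∂p_{IronWorks} = 327 − 6p_{IronWorks} + 2p_{FlexHub} = 0 ⇒ p_{IronWorks} = 54.5 + (1/3)p_{FlexHub}.
Setting p_{IronWorks} = p_{FlexHub} in the reaction function: p_{IronWorks} = 54.5 + (1/3)p_{IronWorks}, so p_{IronWorks} = 54.5 / (2/3) = 81.75.
q_{IronWorks} = 288 − 3·81.75 + 2·81.75 = 206.25.

206.25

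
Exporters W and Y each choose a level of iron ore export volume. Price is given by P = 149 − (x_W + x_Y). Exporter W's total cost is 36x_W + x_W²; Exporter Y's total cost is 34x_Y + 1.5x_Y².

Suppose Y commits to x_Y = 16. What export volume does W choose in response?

Exporter W's profit: π = x_W(149 − (x_W + x_Y)) − 36x_W − x_W².
∂π/∂x_W = 113 − 4x_W − x_Y = 0, so x_W = 28.25 − 0.25x_Y.
At x_Y = 16: x_W = 28.25 − 0.25·16 = 24.25.

24.25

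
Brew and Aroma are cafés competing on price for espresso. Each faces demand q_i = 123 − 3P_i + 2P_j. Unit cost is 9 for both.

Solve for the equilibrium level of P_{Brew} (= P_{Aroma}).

37.5

Brew's profit: π = (P_{Brew} − 9)(123 − 3P_{Brew} + 2P_{Aroma}).
∂π/∂P_{Brew} = 150 − 6P_{Brew} + 2P_{Aroma} = 0 ⇒ P_{Brew} = 25 + (1/3)P_{Aroma}.
Setting P_{Brew} = P_{Aroma} in the reaction function: P_{Brew} = 25 + (1/3)P_{Brew}, so P_{Brew} = 25 / (2/3) = 37.5.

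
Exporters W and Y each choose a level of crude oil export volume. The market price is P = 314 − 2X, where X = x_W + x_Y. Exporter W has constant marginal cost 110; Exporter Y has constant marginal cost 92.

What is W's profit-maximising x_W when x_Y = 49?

Exporter W's profit: π = x_W(314 − 2(x_W + x_Y)) − 110x_W.
∂π/∂x_W = 204 − 4x_W − 2x_Y = 0, so x_W = 51 − 0.5x_Y.
At x_Y = 49: x_W = 51 − 0.5·49 = 26.5.

26.5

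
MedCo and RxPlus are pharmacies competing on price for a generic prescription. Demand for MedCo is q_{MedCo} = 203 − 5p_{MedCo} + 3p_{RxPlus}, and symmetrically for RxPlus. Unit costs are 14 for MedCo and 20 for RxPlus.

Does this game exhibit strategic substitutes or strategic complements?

strategic complements

MedCo's profit: π = (p_{MedCo} − 14)(203 − 5p_{MedCo} + 3p_{RxPlus}).
∂π/∂p_{MedCo} = 273 − 10p_{MedCo} + 3p_{RxPlus} = 0 ⇒ p_{MedCo} = 27.3 + 0.3p_{RxPlus}.
The best-response slope dp_{MedCo}/dp_{RxPlus} = 0.3 > 0: the reaction function is upward-sloping, so the choices are strategic complements.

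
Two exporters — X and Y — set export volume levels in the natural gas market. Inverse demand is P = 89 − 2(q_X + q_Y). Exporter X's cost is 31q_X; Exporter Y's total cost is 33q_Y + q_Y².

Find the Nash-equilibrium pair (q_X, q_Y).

11.8, 5.4

Exporter X's profit: π = q_X(89 − 2(q_X + q_Y)) − 31q_X.
∂π/∂q_X = 58 − 4q_X − 2q_Y = 0, so q_X = 14.5 − 0.5q_Y.
For Y: ∂π/∂q_Y = 56 − 6q_Y − 2q_X = 0 ⇒ q_Y = 28/3 − (1/3)q_X.
Substituting the second reaction function into the first: q_X = 14.5 − 0.5(28/3 − (1/3)q_X), which gives (5/6)q_X = 59/6 ⇒ q_X = 11.8.
Then q_Y = 28/3 − (1/3)·11.8 = 5.4.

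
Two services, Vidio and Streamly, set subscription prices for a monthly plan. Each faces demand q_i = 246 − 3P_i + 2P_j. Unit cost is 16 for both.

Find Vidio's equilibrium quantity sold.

Vidio's profit: π = (P_{Vidio} − 16)(246 − 3P_{Vidio} + 2P_{Streamly}).
∂π/∂P_{Vidio} = 294 − 6P_{Vidio} + 2P_{Streamly} = 0 ⇒ P_{Vidio} = 49 + (1/3)P_{Streamly}.
By symmetry P_{Streamly} = P_{Vidio}; substituting into the reaction function, (2/3)P_{Vidio} = 49 and P_{Vidio} = 73.5.
q_{Vidio} = 246 − 3·73.5 + 2·73.5 = 172.5.

172.5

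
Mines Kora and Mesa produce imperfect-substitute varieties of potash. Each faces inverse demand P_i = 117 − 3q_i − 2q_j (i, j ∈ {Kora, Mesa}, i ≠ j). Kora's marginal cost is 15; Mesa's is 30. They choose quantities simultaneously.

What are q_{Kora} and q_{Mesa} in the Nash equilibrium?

Mine Kora's profit: π = q_{Kora}(117 − 3q_{Kora} − 2q_{Mesa}) − 15q_{Kora}.
∂π/∂q_{Kora} = 102 − 6q_{Kora} − 2q_{Mesa} = 0 ⇒ q_{Kora} = 17 − (1/3)q_{Mesa}.
Similarly q_{Mesa} = 14.5 − (1/3)q_{Kora}.
Substituting the second reaction function into the first: q_{Kora} = 17 − (1/3)(14.5 − (1/3)q_{Kora}), which gives (8/9)q_{Kora} = 73/6 ⇒ q_{Kora} = 13.6875.
Then q_{Mesa} = 14.5 − (1/3)·13.6875 = 9.9375.

13.6875, 9.9375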